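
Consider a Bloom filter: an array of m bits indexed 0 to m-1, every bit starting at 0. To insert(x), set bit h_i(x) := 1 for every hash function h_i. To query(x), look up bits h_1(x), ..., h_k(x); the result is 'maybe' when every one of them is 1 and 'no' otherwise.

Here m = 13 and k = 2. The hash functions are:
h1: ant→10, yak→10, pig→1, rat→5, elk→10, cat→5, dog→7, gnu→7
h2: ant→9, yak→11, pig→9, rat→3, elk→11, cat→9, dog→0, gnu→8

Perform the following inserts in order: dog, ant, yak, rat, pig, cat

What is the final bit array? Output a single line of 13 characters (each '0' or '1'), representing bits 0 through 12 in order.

Answer: 1101010101110

Derivation:
Start: bits=0000000000000
After insert 'dog': sets bits 0 7 -> bits=1000000100000
After insert 'ant': sets bits 9 10 -> bits=1000000101100
After insert 'yak': sets bits 10 11 -> bits=1000000101110
After insert 'rat': sets bits 3 5 -> bits=1001010101110
After insert 'pig': sets bits 1 9 -> bits=1101010101110
After insert 'cat': sets bits 5 9 -> bits=1101010101110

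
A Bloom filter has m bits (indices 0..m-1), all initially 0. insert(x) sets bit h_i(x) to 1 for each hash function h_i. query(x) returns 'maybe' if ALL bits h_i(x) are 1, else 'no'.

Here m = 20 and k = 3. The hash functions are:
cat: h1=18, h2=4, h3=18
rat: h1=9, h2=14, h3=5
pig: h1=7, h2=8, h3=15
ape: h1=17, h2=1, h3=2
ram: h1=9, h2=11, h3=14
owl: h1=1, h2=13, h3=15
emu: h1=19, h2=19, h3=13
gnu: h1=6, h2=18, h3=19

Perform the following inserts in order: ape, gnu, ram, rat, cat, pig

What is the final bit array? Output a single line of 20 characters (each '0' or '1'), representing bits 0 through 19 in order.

Answer: 01101111110100110111

Derivation:
Start: bits=00000000000000000000
After insert 'ape': sets bits 1 2 17 -> bits=01100000000000000100
After insert 'gnu': sets bits 6 18 19 -> bits=01100010000000000111
After insert 'ram': sets bits 9 11 14 -> bits=01100010010100100111
After insert 'rat': sets bits 5 9 14 -> bits=01100110010100100111
After insert 'cat': sets bits 4 18 -> bits=01101110010100100111
After insert 'pig': sets bits 7 8 15 -> bits=01101111110100110111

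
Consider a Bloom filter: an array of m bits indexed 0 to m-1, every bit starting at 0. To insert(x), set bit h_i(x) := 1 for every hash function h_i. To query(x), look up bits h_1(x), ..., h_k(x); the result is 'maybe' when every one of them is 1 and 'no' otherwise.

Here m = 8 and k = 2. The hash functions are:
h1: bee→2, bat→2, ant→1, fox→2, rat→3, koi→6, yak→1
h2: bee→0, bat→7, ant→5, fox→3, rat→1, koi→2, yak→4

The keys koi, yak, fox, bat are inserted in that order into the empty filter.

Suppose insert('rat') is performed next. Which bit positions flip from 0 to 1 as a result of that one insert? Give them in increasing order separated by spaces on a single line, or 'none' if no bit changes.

Answer: none

Derivation:
Start: bits=00000000
After insert 'koi': sets bits 2 6 -> bits=00100010
After insert 'yak': sets bits 1 4 -> bits=01101010
After insert 'fox': sets bits 2 3 -> bits=01111010
After insert 'bat': sets bits 2 7 -> bits=01111011
insert 'rat' would touch bits 1 3; currently bit1=1, bit3=1
Bits that are 0 among those (would change 0->1): none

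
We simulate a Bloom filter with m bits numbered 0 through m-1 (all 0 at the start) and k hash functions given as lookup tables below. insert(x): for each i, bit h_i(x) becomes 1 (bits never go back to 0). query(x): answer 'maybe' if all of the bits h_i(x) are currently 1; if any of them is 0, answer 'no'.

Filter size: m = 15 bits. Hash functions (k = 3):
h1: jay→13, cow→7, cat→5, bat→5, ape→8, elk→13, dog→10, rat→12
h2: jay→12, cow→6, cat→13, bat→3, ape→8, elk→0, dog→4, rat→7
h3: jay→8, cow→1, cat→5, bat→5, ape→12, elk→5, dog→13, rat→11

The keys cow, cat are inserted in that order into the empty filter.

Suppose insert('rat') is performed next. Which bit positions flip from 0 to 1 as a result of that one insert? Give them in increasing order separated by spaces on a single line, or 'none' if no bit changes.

Start: bits=000000000000000
After insert 'cow': sets bits 1 6 7 -> bits=010000110000000
After insert 'cat': sets bits 5 13 -> bits=010001110000010
insert 'rat' would touch bits 7 11 12; currently bit7=1, bit11=0, bit12=0
Bits that are 0 among those (would change 0->1): 11 12

Answer: 11 12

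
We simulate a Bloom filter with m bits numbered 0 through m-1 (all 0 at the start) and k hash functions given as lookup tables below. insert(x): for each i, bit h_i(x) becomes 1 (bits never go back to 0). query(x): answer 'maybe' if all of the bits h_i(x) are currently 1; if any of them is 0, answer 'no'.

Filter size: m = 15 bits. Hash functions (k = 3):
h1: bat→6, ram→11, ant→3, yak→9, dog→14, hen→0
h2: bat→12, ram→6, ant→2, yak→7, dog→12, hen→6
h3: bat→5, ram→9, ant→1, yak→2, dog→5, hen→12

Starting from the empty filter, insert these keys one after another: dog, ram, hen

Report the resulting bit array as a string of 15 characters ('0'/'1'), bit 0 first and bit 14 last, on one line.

Answer: 100001100101101

Derivation:
Start: bits=000000000000000
After insert 'dog': sets bits 5 12 14 -> bits=000001000000101
After insert 'ram': sets bits 6 9 11 -> bits=000001100101101
After insert 'hen': sets bits 0 6 12 -> bits=100001100101101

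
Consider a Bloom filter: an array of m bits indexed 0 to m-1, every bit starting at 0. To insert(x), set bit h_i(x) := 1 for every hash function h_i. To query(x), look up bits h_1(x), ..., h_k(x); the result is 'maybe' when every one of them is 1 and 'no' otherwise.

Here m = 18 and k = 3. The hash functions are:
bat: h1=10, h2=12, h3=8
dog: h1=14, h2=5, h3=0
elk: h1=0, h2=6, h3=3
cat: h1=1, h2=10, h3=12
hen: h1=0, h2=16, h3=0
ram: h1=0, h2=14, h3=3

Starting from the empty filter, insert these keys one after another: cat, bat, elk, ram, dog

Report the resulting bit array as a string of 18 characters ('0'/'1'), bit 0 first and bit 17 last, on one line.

Start: bits=000000000000000000
After insert 'cat': sets bits 1 10 12 -> bits=010000000010100000
After insert 'bat': sets bits 8 10 12 -> bits=010000001010100000
After insert 'elk': sets bits 0 3 6 -> bits=110100101010100000
After insert 'ram': sets bits 0 3 14 -> bits=110100101010101000
After insert 'dog': sets bits 0 5 14 -> bits=110101101010101000

Answer: 110101101010101000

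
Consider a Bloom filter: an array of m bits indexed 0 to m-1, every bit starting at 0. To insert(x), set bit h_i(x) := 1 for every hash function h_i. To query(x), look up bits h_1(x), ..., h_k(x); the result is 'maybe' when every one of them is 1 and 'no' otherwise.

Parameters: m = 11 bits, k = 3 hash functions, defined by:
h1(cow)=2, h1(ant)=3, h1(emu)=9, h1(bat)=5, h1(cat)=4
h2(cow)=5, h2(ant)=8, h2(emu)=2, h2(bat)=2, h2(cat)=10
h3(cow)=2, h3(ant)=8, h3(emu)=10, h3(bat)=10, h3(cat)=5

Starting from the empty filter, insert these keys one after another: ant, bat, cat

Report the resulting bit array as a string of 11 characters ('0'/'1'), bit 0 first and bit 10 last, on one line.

Answer: 00111100101

Derivation:
Start: bits=00000000000
After insert 'ant': sets bits 3 8 -> bits=00010000100
After insert 'bat': sets bits 2 5 10 -> bits=00110100101
After insert 'cat': sets bits 4 5 10 -> bits=00111100101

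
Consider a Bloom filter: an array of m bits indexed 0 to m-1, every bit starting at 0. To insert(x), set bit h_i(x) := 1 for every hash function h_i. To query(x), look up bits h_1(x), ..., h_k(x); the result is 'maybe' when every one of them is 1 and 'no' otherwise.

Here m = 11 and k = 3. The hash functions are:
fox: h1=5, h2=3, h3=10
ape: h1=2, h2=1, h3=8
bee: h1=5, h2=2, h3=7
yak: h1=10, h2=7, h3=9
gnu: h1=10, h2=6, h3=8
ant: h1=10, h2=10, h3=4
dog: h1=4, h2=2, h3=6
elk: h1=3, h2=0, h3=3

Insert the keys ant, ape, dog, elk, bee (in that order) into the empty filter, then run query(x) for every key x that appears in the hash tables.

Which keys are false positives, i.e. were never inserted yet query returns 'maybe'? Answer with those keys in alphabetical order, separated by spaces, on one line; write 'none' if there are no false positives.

Start: bits=00000000000
After insert 'ant': sets bits 4 10 -> bits=00001000001
After insert 'ape': sets bits 1 2 8 -> bits=01101000101
After insert 'dog': sets bits 2 4 6 -> bits=01101010101
After insert 'elk': sets bits 0 3 -> bits=11111010101
After insert 'bee': sets bits 2 5 7 -> bits=11111111101
Not inserted: fox gnu yak — query each against bits=11111111101:
query fox: checks bit3=1, bit5=1, bit10=1 (all 1) -> maybe => FALSE POSITIVE
query gnu: checks bit6=1, bit8=1, bit10=1 (all 1) -> maybe => FALSE POSITIVE
query yak: checks bit7=1, bit9=0, bit10=1 (has a 0) -> no => not a false positive
False positives (alphabetical): fox gnu

Answer: fox gnu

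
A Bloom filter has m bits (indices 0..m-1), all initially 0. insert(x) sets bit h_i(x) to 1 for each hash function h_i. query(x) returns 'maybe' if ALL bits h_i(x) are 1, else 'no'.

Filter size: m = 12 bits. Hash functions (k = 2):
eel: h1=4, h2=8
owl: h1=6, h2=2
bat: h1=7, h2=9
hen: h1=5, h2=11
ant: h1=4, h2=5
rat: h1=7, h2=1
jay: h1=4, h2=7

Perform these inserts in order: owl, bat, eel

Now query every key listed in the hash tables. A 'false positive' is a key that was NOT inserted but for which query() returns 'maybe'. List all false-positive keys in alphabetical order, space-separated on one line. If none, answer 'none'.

Answer: jay

Derivation:
Start: bits=000000000000
After insert 'owl': sets bits 2 6 -> bits=001000100000
After insert 'bat': sets bits 7 9 -> bits=001000110100
After insert 'eel': sets bits 4 8 -> bits=001010111100
Not inserted: ant hen jay rat — query each against bits=001010111100:
query ant: checks bit4=1, bit5=0 (has a 0) -> no => not a false positive
query hen: checks bit5=0, bit11=0 (has a 0) -> no => not a false positive
query jay: checks bit4=1, bit7=1 (all 1) -> maybe => FALSE POSITIVE
query rat: checks bit1=0, bit7=1 (has a 0) -> no => not a false positive
False positives (alphabetical): jay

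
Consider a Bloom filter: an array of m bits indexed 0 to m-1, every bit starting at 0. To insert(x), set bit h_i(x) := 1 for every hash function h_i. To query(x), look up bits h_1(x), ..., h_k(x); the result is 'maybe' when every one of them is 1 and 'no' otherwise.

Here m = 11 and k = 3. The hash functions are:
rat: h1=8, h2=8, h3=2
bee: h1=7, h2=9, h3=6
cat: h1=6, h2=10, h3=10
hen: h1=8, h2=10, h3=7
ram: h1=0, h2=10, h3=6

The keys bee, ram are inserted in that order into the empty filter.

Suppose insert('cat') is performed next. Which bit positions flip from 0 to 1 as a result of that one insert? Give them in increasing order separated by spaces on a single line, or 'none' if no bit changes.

Start: bits=00000000000
After insert 'bee': sets bits 6 7 9 -> bits=00000011010
After insert 'ram': sets bits 0 6 10 -> bits=10000011011
insert 'cat' would touch bits 6 10; currently bit6=1, bit10=1
Bits that are 0 among those (would change 0->1): none

Answer: none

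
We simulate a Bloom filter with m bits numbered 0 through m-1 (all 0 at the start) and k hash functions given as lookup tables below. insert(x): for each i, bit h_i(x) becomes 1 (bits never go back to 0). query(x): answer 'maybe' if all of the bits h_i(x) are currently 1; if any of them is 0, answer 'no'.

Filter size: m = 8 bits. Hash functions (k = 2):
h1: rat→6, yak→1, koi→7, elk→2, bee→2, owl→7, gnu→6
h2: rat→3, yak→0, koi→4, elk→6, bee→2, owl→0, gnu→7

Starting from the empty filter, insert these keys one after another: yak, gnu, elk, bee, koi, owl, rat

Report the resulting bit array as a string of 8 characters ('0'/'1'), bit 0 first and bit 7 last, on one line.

Start: bits=00000000
After insert 'yak': sets bits 0 1 -> bits=11000000
After insert 'gnu': sets bits 6 7 -> bits=11000011
After insert 'elk': sets bits 2 6 -> bits=11100011
After insert 'bee': sets bits 2 -> bits=11100011
After insert 'koi': sets bits 4 7 -> bits=11101011
After insert 'owl': sets bits 0 7 -> bits=11101011
After insert 'rat': sets bits 3 6 -> bits=11111011

Answer: 11111011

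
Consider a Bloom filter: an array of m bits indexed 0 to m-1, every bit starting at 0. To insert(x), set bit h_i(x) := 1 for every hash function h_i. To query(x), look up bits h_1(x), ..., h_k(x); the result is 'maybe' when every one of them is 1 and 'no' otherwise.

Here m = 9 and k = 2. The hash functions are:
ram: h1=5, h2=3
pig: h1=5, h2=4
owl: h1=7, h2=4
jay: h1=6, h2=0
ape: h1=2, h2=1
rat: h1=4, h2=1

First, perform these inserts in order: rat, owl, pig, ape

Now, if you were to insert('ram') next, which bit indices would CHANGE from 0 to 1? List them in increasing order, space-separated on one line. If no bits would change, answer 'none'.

Answer: 3

Derivation:
Start: bits=000000000
After insert 'rat': sets bits 1 4 -> bits=010010000
After insert 'owl': sets bits 4 7 -> bits=010010010
After insert 'pig': sets bits 4 5 -> bits=010011010
After insert 'ape': sets bits 1 2 -> bits=011011010
insert 'ram' would touch bits 3 5; currently bit3=0, bit5=1
Bits that are 0 among those (would change 0->1): 3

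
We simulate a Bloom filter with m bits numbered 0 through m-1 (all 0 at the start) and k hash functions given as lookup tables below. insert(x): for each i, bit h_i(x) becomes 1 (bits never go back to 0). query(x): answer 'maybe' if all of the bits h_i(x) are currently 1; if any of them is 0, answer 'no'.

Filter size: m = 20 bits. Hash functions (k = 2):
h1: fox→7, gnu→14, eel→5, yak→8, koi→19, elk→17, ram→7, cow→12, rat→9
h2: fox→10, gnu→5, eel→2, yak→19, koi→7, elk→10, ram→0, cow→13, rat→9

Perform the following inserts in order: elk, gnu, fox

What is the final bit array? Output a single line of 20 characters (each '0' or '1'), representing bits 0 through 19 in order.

Answer: 00000101001000100100

Derivation:
Start: bits=00000000000000000000
After insert 'elk': sets bits 10 17 -> bits=00000000001000000100
After insert 'gnu': sets bits 5 14 -> bits=00000100001000100100
After insert 'fox': sets bits 7 10 -> bits=00000101001000100100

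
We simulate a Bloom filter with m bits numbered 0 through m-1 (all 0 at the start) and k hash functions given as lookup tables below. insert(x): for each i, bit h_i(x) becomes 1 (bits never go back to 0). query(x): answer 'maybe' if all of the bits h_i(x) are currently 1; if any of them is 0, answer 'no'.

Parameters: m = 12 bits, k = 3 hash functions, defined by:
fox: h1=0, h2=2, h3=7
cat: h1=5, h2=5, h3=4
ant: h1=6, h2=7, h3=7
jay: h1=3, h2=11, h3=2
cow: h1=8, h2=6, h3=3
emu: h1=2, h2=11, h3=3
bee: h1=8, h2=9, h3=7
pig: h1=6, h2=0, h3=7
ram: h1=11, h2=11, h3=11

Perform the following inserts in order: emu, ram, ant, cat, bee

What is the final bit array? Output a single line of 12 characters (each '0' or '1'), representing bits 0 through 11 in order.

Start: bits=000000000000
After insert 'emu': sets bits 2 3 11 -> bits=001100000001
After insert 'ram': sets bits 11 -> bits=001100000001
After insert 'ant': sets bits 6 7 -> bits=001100110001
After insert 'cat': sets bits 4 5 -> bits=001111110001
After insert 'bee': sets bits 7 8 9 -> bits=001111111101

Answer: 001111111101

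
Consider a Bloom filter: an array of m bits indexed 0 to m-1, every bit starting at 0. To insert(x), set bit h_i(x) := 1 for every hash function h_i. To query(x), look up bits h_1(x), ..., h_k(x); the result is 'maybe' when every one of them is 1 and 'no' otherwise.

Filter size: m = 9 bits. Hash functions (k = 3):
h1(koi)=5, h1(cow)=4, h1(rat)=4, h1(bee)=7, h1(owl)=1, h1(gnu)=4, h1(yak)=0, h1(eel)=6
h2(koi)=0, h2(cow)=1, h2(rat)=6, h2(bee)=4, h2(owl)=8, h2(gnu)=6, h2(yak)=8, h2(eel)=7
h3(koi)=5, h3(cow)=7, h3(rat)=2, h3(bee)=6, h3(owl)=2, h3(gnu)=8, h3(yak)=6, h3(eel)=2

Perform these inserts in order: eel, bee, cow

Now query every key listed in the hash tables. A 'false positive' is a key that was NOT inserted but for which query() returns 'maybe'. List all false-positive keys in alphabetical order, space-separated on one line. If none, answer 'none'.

Start: bits=000000000
After insert 'eel': sets bits 2 6 7 -> bits=001000110
After insert 'bee': sets bits 4 6 7 -> bits=001010110
After insert 'cow': sets bits 1 4 7 -> bits=011010110
Not inserted: gnu koi owl rat yak — query each against bits=011010110:
query gnu: checks bit4=1, bit6=1, bit8=0 (has a 0) -> no => not a false positive
query koi: checks bit0=0, bit5=0 (has a 0) -> no => not a false positive
query owl: checks bit1=1, bit2=1, bit8=0 (has a 0) -> no => not a false positive
query rat: checks bit2=1, bit4=1, bit6=1 (all 1) -> maybe => FALSE POSITIVE
query yak: checks bit0=0, bit6=1, bit8=0 (has a 0) -> no => not a false positive
False positives (alphabetical): rat

Answer: rat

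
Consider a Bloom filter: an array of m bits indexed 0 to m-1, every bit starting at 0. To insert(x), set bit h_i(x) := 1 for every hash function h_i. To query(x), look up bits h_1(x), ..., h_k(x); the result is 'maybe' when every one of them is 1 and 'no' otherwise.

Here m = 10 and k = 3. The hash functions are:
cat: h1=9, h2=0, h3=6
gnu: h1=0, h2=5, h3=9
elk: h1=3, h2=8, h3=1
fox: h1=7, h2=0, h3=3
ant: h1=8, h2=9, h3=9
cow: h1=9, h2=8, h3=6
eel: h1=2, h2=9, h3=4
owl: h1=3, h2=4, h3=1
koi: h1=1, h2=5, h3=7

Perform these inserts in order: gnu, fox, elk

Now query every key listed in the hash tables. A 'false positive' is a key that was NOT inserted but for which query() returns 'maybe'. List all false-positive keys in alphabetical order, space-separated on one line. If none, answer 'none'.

Start: bits=0000000000
After insert 'gnu': sets bits 0 5 9 -> bits=1000010001
After insert 'fox': sets bits 0 3 7 -> bits=1001010101
After insert 'elk': sets bits 1 3 8 -> bits=1101010111
Not inserted: ant cat cow eel koi owl — query each against bits=1101010111:
query ant: checks bit8=1, bit9=1 (all 1) -> maybe => FALSE POSITIVE
query cat: checks bit0=1, bit6=0, bit9=1 (has a 0) -> no => not a false positive
query cow: checks bit6=0, bit8=1, bit9=1 (has a 0) -> no => not a false positive
query eel: checks bit2=0, bit4=0, bit9=1 (has a 0) -> no => not a false positive
query koi: checks bit1=1, bit5=1, bit7=1 (all 1) -> maybe => FALSE POSITIVE
query owl: checks bit1=1, bit3=1, bit4=0 (has a 0) -> no => not a false positive
False positives (alphabetical): ant koi

Answer: ant koi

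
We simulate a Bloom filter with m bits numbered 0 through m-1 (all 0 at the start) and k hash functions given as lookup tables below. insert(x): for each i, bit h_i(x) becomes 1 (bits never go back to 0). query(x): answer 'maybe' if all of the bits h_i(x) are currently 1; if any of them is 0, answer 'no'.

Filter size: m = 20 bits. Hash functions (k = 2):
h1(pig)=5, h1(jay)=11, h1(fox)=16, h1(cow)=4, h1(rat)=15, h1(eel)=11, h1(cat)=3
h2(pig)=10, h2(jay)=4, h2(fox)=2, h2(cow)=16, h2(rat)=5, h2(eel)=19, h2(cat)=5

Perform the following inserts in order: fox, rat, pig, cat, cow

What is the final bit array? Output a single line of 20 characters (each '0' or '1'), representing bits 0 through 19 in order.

Start: bits=00000000000000000000
After insert 'fox': sets bits 2 16 -> bits=00100000000000001000
After insert 'rat': sets bits 5 15 -> bits=00100100000000011000
After insert 'pig': sets bits 5 10 -> bits=00100100001000011000
After insert 'cat': sets bits 3 5 -> bits=00110100001000011000
After insert 'cow': sets bits 4 16 -> bits=00111100001000011000

Answer: 00111100001000011000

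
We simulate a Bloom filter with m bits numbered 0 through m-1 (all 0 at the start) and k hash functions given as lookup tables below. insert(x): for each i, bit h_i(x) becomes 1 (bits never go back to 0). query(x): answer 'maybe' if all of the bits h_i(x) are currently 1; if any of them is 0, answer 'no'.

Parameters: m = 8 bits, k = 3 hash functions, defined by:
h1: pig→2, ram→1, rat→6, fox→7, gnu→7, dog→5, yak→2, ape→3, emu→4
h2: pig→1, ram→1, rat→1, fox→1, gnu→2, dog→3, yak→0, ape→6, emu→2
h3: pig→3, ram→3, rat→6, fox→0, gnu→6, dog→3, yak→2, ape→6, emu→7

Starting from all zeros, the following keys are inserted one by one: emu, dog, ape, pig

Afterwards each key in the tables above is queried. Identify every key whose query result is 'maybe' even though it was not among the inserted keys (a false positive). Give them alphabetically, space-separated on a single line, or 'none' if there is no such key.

Start: bits=00000000
After insert 'emu': sets bits 2 4 7 -> bits=00101001
After insert 'dog': sets bits 3 5 -> bits=00111101
After insert 'ape': sets bits 3 6 -> bits=00111111
After insert 'pig': sets bits 1 2 3 -> bits=01111111
Not inserted: fox gnu ram rat yak — query each against bits=01111111:
query fox: checks bit0=0, bit1=1, bit7=1 (has a 0) -> no => not a false positive
query gnu: checks bit2=1, bit6=1, bit7=1 (all 1) -> maybe => FALSE POSITIVE
query ram: checks bit1=1, bit3=1 (all 1) -> maybe => FALSE POSITIVE
query rat: checks bit1=1, bit6=1 (all 1) -> maybe => FALSE POSITIVE
query yak: checks bit0=0, bit2=1 (has a 0) -> no => not a false positive
False positives (alphabetical): gnu ram rat

Answer: gnu ram rat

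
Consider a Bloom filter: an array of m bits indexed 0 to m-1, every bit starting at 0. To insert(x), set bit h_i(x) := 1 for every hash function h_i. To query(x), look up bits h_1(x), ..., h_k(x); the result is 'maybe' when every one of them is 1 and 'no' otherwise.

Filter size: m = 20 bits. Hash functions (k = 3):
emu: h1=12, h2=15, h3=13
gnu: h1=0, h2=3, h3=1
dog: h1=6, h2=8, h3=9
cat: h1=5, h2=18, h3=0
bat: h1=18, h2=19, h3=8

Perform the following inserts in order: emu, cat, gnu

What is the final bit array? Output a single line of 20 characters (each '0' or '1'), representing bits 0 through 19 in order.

Start: bits=00000000000000000000
After insert 'emu': sets bits 12 13 15 -> bits=00000000000011010000
After insert 'cat': sets bits 0 5 18 -> bits=10000100000011010010
After insert 'gnu': sets bits 0 1 3 -> bits=11010100000011010010

Answer: 11010100000011010010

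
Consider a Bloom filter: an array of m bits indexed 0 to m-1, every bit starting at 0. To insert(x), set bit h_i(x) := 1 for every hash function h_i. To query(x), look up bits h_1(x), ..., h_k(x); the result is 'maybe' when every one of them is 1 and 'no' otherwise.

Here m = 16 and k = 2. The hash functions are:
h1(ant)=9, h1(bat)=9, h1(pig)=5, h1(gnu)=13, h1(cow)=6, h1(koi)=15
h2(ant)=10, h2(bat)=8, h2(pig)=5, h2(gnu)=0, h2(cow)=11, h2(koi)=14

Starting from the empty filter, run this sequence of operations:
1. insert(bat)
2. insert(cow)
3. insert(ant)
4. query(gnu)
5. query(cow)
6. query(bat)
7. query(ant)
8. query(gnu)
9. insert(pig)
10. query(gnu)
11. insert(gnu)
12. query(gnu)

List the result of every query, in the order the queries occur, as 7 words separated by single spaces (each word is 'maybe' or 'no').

Start: bits=0000000000000000
Op 1: insert bat -> sets bits 8 9 -> bits=0000000011000000
Op 2: insert cow -> sets bits 6 11 -> bits=0000001011010000
Op 3: insert ant -> sets bits 9 10 -> bits=0000001011110000
Op 4: query gnu -> checks bit0=0, bit13=0 (has a 0) -> no
Op 5: query cow -> checks bit6=1, bit11=1 (all 1) -> maybe
Op 6: query bat -> checks bit8=1, bit9=1 (all 1) -> maybe
Op 7: query ant -> checks bit9=1, bit10=1 (all 1) -> maybe
Op 8: query gnu -> checks bit0=0, bit13=0 (has a 0) -> no
Op 9: insert pig -> sets bits 5 -> bits=0000011011110000
Op 10: query gnu -> checks bit0=0, bit13=0 (has a 0) -> no
Op 11: insert gnu -> sets bits 0 13 -> bits=1000011011110100
Op 12: query gnu -> checks bit0=1, bit13=1 (all 1) -> maybe
Query results in order: no maybe maybe maybe no no maybe

Answer: no maybe maybe maybe no no maybe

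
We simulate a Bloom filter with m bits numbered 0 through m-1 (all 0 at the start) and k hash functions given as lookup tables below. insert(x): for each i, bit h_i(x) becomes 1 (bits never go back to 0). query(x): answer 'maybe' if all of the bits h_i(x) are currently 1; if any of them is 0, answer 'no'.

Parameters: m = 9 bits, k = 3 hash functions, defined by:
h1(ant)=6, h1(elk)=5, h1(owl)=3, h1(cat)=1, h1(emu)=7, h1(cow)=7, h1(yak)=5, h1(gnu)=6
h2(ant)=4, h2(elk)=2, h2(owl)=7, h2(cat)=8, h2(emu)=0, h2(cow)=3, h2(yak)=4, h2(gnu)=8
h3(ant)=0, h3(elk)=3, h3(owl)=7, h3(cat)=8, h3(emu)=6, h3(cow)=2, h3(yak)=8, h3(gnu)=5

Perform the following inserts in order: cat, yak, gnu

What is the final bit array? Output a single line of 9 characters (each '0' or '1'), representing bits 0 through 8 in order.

Answer: 010011101

Derivation:
Start: bits=000000000
After insert 'cat': sets bits 1 8 -> bits=010000001
After insert 'yak': sets bits 4 5 8 -> bits=010011001
After insert 'gnu': sets bits 5 6 8 -> bits=010011101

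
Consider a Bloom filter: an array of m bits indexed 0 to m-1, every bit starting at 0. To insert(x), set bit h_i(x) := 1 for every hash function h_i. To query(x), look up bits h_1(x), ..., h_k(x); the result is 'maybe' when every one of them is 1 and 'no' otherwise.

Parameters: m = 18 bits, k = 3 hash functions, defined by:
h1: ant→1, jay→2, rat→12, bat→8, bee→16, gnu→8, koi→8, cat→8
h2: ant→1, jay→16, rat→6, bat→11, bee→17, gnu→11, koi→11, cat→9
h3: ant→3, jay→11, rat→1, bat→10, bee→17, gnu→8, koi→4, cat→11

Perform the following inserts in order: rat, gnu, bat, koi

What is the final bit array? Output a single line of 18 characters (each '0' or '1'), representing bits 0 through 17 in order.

Start: bits=000000000000000000
After insert 'rat': sets bits 1 6 12 -> bits=010000100000100000
After insert 'gnu': sets bits 8 11 -> bits=010000101001100000
After insert 'bat': sets bits 8 10 11 -> bits=010000101011100000
After insert 'koi': sets bits 4 8 11 -> bits=010010101011100000

Answer: 010010101011100000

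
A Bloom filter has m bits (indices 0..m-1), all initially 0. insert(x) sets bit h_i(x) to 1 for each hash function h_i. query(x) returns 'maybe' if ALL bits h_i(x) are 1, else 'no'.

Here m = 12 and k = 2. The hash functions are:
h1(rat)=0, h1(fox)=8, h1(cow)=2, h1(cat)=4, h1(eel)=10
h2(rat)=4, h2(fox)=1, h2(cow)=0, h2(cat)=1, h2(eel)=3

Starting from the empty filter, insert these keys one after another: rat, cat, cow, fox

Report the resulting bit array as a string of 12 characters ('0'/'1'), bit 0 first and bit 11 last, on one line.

Start: bits=000000000000
After insert 'rat': sets bits 0 4 -> bits=100010000000
After insert 'cat': sets bits 1 4 -> bits=110010000000
After insert 'cow': sets bits 0 2 -> bits=111010000000
After insert 'fox': sets bits 1 8 -> bits=111010001000

Answer: 111010001000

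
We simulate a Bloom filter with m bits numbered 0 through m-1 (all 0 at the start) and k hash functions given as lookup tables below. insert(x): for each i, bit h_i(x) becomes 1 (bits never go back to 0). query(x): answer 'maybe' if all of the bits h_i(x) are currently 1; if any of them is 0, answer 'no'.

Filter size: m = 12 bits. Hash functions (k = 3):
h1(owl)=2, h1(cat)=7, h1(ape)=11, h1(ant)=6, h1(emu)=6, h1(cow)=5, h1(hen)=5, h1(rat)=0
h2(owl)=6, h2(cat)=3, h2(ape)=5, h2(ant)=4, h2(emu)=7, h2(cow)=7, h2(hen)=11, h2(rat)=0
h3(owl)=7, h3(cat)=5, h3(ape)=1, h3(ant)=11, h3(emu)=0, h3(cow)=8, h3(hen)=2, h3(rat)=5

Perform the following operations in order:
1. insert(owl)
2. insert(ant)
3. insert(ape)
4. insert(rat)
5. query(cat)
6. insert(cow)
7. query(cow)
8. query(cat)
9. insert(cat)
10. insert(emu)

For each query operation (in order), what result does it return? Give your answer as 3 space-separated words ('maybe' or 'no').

Start: bits=000000000000
Op 1: insert owl -> sets bits 2 6 7 -> bits=001000110000
Op 2: insert ant -> sets bits 4 6 11 -> bits=001010110001
Op 3: insert ape -> sets bits 1 5 11 -> bits=011011110001
Op 4: insert rat -> sets bits 0 5 -> bits=111011110001
Op 5: query cat -> checks bit3=0, bit5=1, bit7=1 (has a 0) -> no
Op 6: insert cow -> sets bits 5 7 8 -> bits=111011111001
Op 7: query cow -> checks bit5=1, bit7=1, bit8=1 (all 1) -> maybe
Op 8: query cat -> checks bit3=0, bit5=1, bit7=1 (has a 0) -> no
Op 9: insert cat -> sets bits 3 5 7 -> bits=111111111001
Op 10: insert emu -> sets bits 0 6 7 -> bits=111111111001
Query results in order: no maybe no

Answer: no maybe no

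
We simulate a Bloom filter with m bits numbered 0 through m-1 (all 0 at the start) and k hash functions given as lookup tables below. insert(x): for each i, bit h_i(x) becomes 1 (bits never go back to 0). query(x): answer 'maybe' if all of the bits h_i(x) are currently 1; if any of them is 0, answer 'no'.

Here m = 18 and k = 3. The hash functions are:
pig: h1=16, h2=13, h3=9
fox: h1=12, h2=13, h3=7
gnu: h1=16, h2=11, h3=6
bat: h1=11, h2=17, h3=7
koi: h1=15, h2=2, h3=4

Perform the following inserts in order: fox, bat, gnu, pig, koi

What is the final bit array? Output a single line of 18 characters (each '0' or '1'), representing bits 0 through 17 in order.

Start: bits=000000000000000000
After insert 'fox': sets bits 7 12 13 -> bits=000000010000110000
After insert 'bat': sets bits 7 11 17 -> bits=000000010001110001
After insert 'gnu': sets bits 6 11 16 -> bits=000000110001110011
After insert 'pig': sets bits 9 13 16 -> bits=000000110101110011
After insert 'koi': sets bits 2 4 15 -> bits=001010110101110111

Answer: 001010110101110111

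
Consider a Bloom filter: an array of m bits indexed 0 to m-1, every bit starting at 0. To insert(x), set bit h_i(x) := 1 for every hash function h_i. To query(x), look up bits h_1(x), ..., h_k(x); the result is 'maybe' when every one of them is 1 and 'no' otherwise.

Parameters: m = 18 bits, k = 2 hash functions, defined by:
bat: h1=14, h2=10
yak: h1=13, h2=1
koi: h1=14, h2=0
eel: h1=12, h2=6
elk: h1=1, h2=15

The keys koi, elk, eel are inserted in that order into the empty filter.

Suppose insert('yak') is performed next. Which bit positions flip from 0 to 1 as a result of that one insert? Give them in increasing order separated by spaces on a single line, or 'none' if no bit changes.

Answer: 13

Derivation:
Start: bits=000000000000000000
After insert 'koi': sets bits 0 14 -> bits=100000000000001000
After insert 'elk': sets bits 1 15 -> bits=110000000000001100
After insert 'eel': sets bits 6 12 -> bits=110000100000101100
insert 'yak' would touch bits 1 13; currently bit1=1, bit13=0
Bits that are 0 among those (would change 0->1): 13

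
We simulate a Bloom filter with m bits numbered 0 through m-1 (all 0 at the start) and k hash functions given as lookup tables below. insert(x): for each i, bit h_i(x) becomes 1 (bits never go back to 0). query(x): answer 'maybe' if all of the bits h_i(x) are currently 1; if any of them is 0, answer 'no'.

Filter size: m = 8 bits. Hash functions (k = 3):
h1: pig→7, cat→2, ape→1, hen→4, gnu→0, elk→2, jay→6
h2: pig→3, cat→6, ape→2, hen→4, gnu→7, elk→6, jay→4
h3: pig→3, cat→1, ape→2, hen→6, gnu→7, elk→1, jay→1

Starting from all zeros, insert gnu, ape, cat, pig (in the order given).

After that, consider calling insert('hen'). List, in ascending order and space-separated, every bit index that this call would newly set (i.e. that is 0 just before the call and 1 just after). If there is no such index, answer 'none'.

Start: bits=00000000
After insert 'gnu': sets bits 0 7 -> bits=10000001
After insert 'ape': sets bits 1 2 -> bits=11100001
After insert 'cat': sets bits 1 2 6 -> bits=11100011
After insert 'pig': sets bits 3 7 -> bits=11110011
insert 'hen' would touch bits 4 6; currently bit4=0, bit6=1
Bits that are 0 among those (would change 0->1): 4

Answer: 4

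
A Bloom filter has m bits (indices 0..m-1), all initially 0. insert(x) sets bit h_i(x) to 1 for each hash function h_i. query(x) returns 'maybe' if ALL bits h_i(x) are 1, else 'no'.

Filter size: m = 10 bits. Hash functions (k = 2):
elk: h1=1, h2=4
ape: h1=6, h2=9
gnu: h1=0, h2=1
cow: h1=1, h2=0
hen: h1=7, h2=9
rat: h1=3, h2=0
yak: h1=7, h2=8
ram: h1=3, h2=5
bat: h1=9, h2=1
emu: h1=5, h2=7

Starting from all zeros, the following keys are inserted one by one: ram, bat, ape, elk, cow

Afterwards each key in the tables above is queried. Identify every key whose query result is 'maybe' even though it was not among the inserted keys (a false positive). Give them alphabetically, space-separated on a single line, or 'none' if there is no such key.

Answer: gnu rat

Derivation:
Start: bits=0000000000
After insert 'ram': sets bits 3 5 -> bits=0001010000
After insert 'bat': sets bits 1 9 -> bits=0101010001
After insert 'ape': sets bits 6 9 -> bits=0101011001
After insert 'elk': sets bits 1 4 -> bits=0101111001
After insert 'cow': sets bits 0 1 -> bits=1101111001
Not inserted: emu gnu hen rat yak — query each against bits=1101111001:
query emu: checks bit5=1, bit7=0 (has a 0) -> no => not a false positive
query gnu: checks bit0=1, bit1=1 (all 1) -> maybe => FALSE POSITIVE
query hen: checks bit7=0, bit9=1 (has a 0) -> no => not a false positive
query rat: checks bit0=1, bit3=1 (all 1) -> maybe => FALSE POSITIVE
query yak: checks bit7=0, bit8=0 (has a 0) -> no => not a false positive
False positives (alphabetical): gnu rat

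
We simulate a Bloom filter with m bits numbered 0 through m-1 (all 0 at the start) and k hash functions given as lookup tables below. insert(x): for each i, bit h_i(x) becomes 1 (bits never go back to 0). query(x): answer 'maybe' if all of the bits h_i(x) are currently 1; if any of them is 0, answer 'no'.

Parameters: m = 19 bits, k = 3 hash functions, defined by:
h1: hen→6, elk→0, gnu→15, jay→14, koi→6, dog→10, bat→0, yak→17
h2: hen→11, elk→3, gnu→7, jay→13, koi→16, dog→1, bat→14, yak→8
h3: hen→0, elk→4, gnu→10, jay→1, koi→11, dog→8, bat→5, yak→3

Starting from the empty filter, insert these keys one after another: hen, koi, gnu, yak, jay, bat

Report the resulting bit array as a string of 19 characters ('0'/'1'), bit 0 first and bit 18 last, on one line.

Start: bits=0000000000000000000
After insert 'hen': sets bits 0 6 11 -> bits=1000001000010000000
After insert 'koi': sets bits 6 11 16 -> bits=1000001000010000100
After insert 'gnu': sets bits 7 10 15 -> bits=1000001100110001100
After insert 'yak': sets bits 3 8 17 -> bits=1001001110110001110
After insert 'jay': sets bits 1 13 14 -> bits=1101001110110111110
After insert 'bat': sets bits 0 5 14 -> bits=1101011110110111110

Answer: 1101011110110111110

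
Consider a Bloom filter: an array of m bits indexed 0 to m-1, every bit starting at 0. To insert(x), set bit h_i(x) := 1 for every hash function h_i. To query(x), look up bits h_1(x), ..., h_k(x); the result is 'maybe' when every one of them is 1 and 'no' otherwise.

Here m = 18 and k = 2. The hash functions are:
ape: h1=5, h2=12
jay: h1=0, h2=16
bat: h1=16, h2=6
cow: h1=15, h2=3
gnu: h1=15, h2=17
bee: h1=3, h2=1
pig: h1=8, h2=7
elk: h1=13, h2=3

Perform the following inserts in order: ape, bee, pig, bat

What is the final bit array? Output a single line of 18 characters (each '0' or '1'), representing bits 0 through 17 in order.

Answer: 010101111000100010

Derivation:
Start: bits=000000000000000000
After insert 'ape': sets bits 5 12 -> bits=000001000000100000
After insert 'bee': sets bits 1 3 -> bits=010101000000100000
After insert 'pig': sets bits 7 8 -> bits=010101011000100000
After insert 'bat': sets bits 6 16 -> bits=010101111000100010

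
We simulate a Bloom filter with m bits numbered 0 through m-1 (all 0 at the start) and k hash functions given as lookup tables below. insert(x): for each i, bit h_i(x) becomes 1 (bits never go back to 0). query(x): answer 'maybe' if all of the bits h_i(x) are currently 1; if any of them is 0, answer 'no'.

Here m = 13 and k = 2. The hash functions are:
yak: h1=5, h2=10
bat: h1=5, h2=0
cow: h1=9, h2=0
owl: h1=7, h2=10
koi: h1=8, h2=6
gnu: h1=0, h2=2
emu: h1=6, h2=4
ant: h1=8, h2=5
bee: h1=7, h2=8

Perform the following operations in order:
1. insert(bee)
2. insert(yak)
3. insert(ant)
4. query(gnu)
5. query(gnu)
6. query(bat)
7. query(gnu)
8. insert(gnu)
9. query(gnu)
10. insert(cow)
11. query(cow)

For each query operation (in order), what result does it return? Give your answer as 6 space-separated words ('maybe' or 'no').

Answer: no no no no maybe maybe

Derivation:
Start: bits=0000000000000
Op 1: insert bee -> sets bits 7 8 -> bits=0000000110000
Op 2: insert yak -> sets bits 5 10 -> bits=0000010110100
Op 3: insert ant -> sets bits 5 8 -> bits=0000010110100
Op 4: query gnu -> checks bit0=0, bit2=0 (has a 0) -> no
Op 5: query gnu -> checks bit0=0, bit2=0 (has a 0) -> no
Op 6: query bat -> checks bit0=0, bit5=1 (has a 0) -> no
Op 7: query gnu -> checks bit0=0, bit2=0 (has a 0) -> no
Op 8: insert gnu -> sets bits 0 2 -> bits=1010010110100
Op 9: query gnu -> checks bit0=1, bit2=1 (all 1) -> maybe
Op 10: insert cow -> sets bits 0 9 -> bits=1010010111100
Op 11: query cow -> checks bit0=1, bit9=1 (all 1) -> maybe
Query results in order: no no no no maybe maybe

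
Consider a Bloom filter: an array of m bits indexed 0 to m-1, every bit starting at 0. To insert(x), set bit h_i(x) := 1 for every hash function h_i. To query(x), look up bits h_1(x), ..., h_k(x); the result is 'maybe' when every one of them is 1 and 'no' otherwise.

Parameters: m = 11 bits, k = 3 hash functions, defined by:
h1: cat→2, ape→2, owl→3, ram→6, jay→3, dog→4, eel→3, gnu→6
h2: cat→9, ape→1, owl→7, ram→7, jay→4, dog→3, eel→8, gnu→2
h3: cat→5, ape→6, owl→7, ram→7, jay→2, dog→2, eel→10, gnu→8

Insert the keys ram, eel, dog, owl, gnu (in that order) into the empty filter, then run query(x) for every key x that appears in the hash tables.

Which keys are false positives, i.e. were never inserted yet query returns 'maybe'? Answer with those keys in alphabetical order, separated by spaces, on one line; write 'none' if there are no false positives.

Start: bits=00000000000
After insert 'ram': sets bits 6 7 -> bits=00000011000
After insert 'eel': sets bits 3 8 10 -> bits=00010011101
After insert 'dog': sets bits 2 3 4 -> bits=00111011101
After insert 'owl': sets bits 3 7 -> bits=00111011101
After insert 'gnu': sets bits 2 6 8 -> bits=00111011101
Not inserted: ape cat jay — query each against bits=00111011101:
query ape: checks bit1=0, bit2=1, bit6=1 (has a 0) -> no => not a false positive
query cat: checks bit2=1, bit5=0, bit9=0 (has a 0) -> no => not a false positive
query jay: checks bit2=1, bit3=1, bit4=1 (all 1) -> maybe => FALSE POSITIVE
False positives (alphabetical): jay

Answer: jay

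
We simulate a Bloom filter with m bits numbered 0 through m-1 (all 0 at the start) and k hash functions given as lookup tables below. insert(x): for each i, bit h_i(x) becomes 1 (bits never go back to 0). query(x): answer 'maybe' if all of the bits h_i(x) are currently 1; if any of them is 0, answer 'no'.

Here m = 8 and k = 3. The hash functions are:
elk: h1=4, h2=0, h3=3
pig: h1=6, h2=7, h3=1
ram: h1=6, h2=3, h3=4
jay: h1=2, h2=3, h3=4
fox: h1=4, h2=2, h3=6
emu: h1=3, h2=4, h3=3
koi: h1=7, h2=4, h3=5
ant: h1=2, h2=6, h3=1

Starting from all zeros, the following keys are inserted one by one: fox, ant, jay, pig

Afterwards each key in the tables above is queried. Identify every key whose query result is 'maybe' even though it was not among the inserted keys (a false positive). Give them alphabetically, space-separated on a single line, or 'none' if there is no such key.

Answer: emu ram

Derivation:
Start: bits=00000000
After insert 'fox': sets bits 2 4 6 -> bits=00101010
After insert 'ant': sets bits 1 2 6 -> bits=01101010
After insert 'jay': sets bits 2 3 4 -> bits=01111010
After insert 'pig': sets bits 1 6 7 -> bits=01111011
Not inserted: elk emu koi ram — query each against bits=01111011:
query elk: checks bit0=0, bit3=1, bit4=1 (has a 0) -> no => not a false positive
query emu: checks bit3=1, bit4=1 (all 1) -> maybe => FALSE POSITIVE
query koi: checks bit4=1, bit5=0, bit7=1 (has a 0) -> no => not a false positive
query ram: checks bit3=1, bit4=1, bit6=1 (all 1) -> maybe => FALSE POSITIVE
False positives (alphabetical): emu ram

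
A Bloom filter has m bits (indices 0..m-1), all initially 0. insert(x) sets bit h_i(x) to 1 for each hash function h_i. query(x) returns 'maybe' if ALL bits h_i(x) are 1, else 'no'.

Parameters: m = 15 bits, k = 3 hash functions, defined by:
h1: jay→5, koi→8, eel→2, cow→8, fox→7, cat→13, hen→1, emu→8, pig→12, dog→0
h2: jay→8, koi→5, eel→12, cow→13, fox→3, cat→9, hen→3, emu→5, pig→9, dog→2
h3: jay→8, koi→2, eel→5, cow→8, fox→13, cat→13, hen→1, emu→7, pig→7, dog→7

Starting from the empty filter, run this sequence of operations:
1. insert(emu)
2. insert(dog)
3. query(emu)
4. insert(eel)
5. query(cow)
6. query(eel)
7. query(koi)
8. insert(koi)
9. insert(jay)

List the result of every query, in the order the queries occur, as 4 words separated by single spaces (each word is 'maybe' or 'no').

Start: bits=000000000000000
Op 1: insert emu -> sets bits 5 7 8 -> bits=000001011000000
Op 2: insert dog -> sets bits 0 2 7 -> bits=101001011000000
Op 3: query emu -> checks bit5=1, bit7=1, bit8=1 (all 1) -> maybe
Op 4: insert eel -> sets bits 2 5 12 -> bits=101001011000100
Op 5: query cow -> checks bit8=1, bit13=0 (has a 0) -> no
Op 6: query eel -> checks bit2=1, bit5=1, bit12=1 (all 1) -> maybe
Op 7: query koi -> checks bit2=1, bit5=1, bit8=1 (all 1) -> maybe
Op 8: insert koi -> sets bits 2 5 8 -> bits=101001011000100
Op 9: insert jay -> sets bits 5 8 -> bits=101001011000100
Query results in order: maybe no maybe maybe

Answer: maybe no maybe maybe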